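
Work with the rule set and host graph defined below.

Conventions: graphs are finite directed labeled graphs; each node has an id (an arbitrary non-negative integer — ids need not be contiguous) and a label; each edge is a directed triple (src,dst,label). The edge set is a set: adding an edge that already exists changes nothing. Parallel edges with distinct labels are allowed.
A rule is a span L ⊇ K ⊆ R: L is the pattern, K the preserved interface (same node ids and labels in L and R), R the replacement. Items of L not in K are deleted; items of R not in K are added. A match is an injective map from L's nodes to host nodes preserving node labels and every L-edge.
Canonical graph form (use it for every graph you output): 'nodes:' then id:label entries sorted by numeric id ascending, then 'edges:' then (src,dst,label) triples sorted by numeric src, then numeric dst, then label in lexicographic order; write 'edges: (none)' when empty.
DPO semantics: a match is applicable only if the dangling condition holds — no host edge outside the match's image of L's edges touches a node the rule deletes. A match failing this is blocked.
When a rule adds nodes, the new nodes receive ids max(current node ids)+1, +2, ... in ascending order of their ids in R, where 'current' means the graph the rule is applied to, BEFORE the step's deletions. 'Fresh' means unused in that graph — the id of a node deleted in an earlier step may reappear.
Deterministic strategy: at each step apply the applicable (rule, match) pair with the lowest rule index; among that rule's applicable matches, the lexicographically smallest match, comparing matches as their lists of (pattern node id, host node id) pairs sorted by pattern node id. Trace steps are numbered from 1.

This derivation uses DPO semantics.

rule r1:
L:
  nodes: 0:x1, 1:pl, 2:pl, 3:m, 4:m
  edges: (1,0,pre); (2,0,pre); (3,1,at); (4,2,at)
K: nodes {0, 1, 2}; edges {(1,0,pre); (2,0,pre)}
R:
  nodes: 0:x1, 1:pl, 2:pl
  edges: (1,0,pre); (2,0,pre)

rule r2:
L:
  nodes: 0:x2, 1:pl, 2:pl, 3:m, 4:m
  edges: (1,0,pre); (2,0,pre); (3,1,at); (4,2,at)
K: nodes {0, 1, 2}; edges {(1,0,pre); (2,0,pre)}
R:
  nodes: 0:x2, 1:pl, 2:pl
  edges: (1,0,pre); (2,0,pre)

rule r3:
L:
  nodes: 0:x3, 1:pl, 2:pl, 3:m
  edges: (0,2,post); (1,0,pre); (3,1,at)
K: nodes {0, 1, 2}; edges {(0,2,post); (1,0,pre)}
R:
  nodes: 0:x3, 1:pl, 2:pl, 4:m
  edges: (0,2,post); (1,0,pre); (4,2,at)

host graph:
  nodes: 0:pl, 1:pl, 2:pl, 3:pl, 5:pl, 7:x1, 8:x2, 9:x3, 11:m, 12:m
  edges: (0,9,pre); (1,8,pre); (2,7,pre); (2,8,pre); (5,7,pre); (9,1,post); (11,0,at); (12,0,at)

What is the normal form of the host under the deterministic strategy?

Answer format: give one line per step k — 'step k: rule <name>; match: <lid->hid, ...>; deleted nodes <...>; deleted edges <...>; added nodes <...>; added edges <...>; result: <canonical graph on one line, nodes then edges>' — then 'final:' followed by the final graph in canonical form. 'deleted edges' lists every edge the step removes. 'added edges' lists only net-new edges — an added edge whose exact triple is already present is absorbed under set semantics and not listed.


step 1: rule r3; match: 0->9, 1->0, 2->1, 3->11; deleted nodes 11; deleted edges (11,0,at); added nodes 13; added edges (13,1,at); result: nodes: 0:pl, 1:pl, 2:pl, 3:pl, 5:pl, 7:x1, 8:x2, 9:x3, 12:m, 13:m edges: (0,9,pre); (1,8,pre); (2,7,pre); (2,8,pre); (5,7,pre); (9,1,post); (12,0,at); (13,1,at)
step 2: rule r3; match: 0->9, 1->0, 2->1, 3->12; deleted nodes 12; deleted edges (12,0,at); added nodes 14; added edges (14,1,at); result: nodes: 0:pl, 1:pl, 2:pl, 3:pl, 5:pl, 7:x1, 8:x2, 9:x3, 13:m, 14:m edges: (0,9,pre); (1,8,pre); (2,7,pre); (2,8,pre); (5,7,pre); (9,1,post); (13,1,at); (14,1,at)
final:
nodes: 0:pl, 1:pl, 2:pl, 3:pl, 5:pl, 7:x1, 8:x2, 9:x3, 13:m, 14:m
edges: (0,9,pre); (1,8,pre); (2,7,pre); (2,8,pre); (5,7,pre); (9,1,post); (13,1,at); (14,1,at)


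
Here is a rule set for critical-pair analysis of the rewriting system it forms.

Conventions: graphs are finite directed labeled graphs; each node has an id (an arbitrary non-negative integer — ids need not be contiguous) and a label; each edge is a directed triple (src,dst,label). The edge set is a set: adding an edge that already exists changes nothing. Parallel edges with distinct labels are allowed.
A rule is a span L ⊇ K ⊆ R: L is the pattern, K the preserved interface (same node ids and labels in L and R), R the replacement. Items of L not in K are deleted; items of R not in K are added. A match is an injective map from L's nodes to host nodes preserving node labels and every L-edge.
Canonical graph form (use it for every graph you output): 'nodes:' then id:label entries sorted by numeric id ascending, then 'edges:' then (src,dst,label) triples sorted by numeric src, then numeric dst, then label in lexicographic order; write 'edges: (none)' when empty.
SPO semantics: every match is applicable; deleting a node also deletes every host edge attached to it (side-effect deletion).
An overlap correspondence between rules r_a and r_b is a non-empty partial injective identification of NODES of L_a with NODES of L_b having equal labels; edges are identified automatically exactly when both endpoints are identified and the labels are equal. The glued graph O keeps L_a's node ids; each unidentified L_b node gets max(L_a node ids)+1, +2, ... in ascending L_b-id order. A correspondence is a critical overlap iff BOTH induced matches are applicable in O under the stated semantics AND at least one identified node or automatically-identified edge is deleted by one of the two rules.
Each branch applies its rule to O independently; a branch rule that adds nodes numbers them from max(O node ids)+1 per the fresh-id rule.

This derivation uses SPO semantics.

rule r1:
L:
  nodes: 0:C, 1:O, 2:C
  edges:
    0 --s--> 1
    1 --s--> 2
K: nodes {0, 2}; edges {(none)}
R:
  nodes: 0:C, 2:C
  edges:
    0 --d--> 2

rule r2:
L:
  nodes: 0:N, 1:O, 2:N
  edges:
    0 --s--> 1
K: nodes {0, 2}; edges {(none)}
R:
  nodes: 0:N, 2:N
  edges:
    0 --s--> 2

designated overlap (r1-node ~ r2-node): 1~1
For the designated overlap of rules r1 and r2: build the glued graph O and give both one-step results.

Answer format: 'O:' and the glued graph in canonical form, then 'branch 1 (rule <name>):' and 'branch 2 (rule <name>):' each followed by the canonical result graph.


O:
nodes: 0:C, 1:O, 2:C, 3:N, 4:N
edges: (0,1,s); (1,2,s); (3,1,s)
branch 1 (rule r1):
nodes: 0:C, 2:C, 3:N, 4:N
edges: (0,2,d)
branch 2 (rule r2):
nodes: 0:C, 2:C, 3:N, 4:N
edges: (3,4,s)


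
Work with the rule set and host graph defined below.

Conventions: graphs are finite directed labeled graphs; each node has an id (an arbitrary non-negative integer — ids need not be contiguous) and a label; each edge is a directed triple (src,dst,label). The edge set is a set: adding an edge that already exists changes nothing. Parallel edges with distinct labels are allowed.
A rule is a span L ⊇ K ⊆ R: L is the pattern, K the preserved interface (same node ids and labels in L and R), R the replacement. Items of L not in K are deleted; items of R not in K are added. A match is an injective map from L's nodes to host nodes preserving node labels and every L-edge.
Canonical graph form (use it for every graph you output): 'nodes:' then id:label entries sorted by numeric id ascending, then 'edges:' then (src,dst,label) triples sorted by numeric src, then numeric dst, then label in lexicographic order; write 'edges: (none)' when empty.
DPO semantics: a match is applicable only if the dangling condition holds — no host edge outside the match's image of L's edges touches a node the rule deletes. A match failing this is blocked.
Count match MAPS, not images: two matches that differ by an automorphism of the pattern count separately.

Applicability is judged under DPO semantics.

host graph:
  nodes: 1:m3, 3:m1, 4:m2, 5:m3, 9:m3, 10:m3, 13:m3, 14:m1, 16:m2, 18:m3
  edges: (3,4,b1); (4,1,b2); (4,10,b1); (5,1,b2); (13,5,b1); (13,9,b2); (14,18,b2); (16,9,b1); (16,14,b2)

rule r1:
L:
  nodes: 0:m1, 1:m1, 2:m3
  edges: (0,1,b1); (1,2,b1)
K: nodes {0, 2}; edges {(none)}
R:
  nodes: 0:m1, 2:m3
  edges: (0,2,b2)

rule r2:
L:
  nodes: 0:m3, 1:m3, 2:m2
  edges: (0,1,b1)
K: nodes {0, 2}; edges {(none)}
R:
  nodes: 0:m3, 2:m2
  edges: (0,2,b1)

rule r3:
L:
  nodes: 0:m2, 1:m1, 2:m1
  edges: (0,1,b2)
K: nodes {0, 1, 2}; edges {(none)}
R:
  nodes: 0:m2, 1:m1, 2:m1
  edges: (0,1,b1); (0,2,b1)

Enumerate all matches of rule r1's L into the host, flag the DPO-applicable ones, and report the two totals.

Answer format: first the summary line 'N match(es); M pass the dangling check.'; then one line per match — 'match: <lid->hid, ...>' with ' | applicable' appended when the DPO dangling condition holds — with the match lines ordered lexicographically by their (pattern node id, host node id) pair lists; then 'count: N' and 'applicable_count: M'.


0 match(es); 0 pass the dangling check.
count: 0
applicable_count: 0


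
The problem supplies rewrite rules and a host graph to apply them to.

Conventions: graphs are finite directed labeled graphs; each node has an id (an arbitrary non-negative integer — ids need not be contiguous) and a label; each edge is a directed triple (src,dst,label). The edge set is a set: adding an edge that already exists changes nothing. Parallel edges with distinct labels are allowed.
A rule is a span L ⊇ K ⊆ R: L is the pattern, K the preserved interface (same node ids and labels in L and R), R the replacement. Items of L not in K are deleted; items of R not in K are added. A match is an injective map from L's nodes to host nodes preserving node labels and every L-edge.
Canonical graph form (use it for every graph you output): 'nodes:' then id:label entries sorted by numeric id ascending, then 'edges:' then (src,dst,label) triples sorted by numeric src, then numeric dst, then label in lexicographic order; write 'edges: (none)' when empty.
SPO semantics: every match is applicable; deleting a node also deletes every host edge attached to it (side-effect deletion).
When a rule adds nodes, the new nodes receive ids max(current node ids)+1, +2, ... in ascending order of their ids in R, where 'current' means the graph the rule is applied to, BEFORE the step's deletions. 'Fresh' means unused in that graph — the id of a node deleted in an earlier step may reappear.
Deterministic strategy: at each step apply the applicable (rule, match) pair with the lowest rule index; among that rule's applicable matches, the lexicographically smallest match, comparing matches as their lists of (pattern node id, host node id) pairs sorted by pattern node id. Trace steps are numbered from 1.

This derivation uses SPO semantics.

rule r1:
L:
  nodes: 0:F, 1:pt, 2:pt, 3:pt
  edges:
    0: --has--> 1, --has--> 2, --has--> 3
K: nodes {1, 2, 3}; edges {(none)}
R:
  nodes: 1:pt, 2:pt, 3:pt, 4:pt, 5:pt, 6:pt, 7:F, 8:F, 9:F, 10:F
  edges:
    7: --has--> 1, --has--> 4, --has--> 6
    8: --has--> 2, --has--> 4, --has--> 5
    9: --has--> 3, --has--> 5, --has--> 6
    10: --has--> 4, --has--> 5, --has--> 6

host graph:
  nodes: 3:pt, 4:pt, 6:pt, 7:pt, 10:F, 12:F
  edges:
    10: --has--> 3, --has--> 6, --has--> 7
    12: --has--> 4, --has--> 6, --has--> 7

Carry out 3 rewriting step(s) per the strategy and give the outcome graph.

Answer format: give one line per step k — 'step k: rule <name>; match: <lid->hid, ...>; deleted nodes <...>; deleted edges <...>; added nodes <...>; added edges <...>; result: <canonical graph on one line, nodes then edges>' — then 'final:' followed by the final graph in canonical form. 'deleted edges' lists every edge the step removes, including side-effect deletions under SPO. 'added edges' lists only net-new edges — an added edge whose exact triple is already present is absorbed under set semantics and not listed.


step 1: rule r1; match: 0->10, 1->3, 2->6, 3->7; deleted nodes 10; deleted edges (10,3,has); (10,6,has); (10,7,has); added nodes 13, 14, 15, 16, 17, 18, 19; added edges (16,3,has); (16,13,has); (16,15,has); (17,6,has); (17,13,has); (17,14,has); (18,7,has); (18,14,has); (18,15,has); (19,13,has); (19,14,has); (19,15,has); result: nodes: 3:pt, 4:pt, 6:pt, 7:pt, 12:F, 13:pt, 14:pt, 15:pt, 16:F, 17:F, 18:F, 19:F edges: (12,4,has); (12,6,has); (12,7,has); (16,3,has); (16,13,has); (16,15,has); (17,6,has); (17,13,has); (17,14,has); (18,7,has); (18,14,has); (18,15,has); (19,13,has); (19,14,has); (19,15,has)
step 2: rule r1; match: 0->12, 1->4, 2->6, 3->7; deleted nodes 12; deleted edges (12,4,has); (12,6,has); (12,7,has); added nodes 20, 21, 22, 23, 24, 25, 26; added edges (23,4,has); (23,20,has); (23,22,has); (24,6,has); (24,20,has); (24,21,has); (25,7,has); (25,21,has); (25,22,has); (26,20,has); (26,21,has); (26,22,has); result: nodes: 3:pt, 4:pt, 6:pt, 7:pt, 13:pt, 14:pt, 15:pt, 16:F, 17:F, 18:F, 19:F, 20:pt, 21:pt, 22:pt, 23:F, 24:F, 25:F, 26:F edges: (16,3,has); (16,13,has); (16,15,has); (17,6,has); (17,13,has); (17,14,has); (18,7,has); (18,14,has); (18,15,has); (19,13,has); (19,14,has); (19,15,has); (23,4,has); (23,20,has); (23,22,has); (24,6,has); (24,20,has); (24,21,has); (25,7,has); (25,21,has); (25,22,has); (26,20,has); (26,21,has); (26,22,has)
step 3: rule r1; match: 0->16, 1->3, 2->13, 3->15; deleted nodes 16; deleted edges (16,3,has); (16,13,has); (16,15,has); added nodes 27, 28, 29, 30, 31, 32, 33; added edges (30,3,has); (30,27,has); (30,29,has); (31,13,has); (31,27,has); (31,28,has); (32,15,has); (32,28,has); (32,29,has); (33,27,has); (33,28,has); (33,29,has); result: nodes: 3:pt, 4:pt, 6:pt, 7:pt, 13:pt, 14:pt, 15:pt, 17:F, 18:F, 19:F, 20:pt, 21:pt, 22:pt, 23:F, 24:F, 25:F, 26:F, 27:pt, 28:pt, 29:pt, 30:F, 31:F, 32:F, 33:F edges: (17,6,has); (17,13,has); (17,14,has); (18,7,has); (18,14,has); (18,15,has); (19,13,has); (19,14,has); (19,15,has); (23,4,has); (23,20,has); (23,22,has); (24,6,has); (24,20,has); (24,21,has); (25,7,has); (25,21,has); (25,22,has); (26,20,has); (26,21,has); (26,22,has); (30,3,has); (30,27,has); (30,29,has); (31,13,has); (31,27,has); (31,28,has); (32,15,has); (32,28,has); (32,29,has); (33,27,has); (33,28,has); (33,29,has)
final:
nodes: 3:pt, 4:pt, 6:pt, 7:pt, 13:pt, 14:pt, 15:pt, 17:F, 18:F, 19:F, 20:pt, 21:pt, 22:pt, 23:F, 24:F, 25:F, 26:F, 27:pt, 28:pt, 29:pt, 30:F, 31:F, 32:F, 33:F
edges: (17,6,has); (17,13,has); (17,14,has); (18,7,has); (18,14,has); (18,15,has); (19,13,has); (19,14,has); (19,15,has); (23,4,has); (23,20,has); (23,22,has); (24,6,has); (24,20,has); (24,21,has); (25,7,has); (25,21,has); (25,22,has); (26,20,has); (26,21,has); (26,22,has); (30,3,has); (30,27,has); (30,29,has); (31,13,has); (31,27,has); (31,28,has); (32,15,has); (32,28,has); (32,29,has); (33,27,has); (33,28,has); (33,29,has)


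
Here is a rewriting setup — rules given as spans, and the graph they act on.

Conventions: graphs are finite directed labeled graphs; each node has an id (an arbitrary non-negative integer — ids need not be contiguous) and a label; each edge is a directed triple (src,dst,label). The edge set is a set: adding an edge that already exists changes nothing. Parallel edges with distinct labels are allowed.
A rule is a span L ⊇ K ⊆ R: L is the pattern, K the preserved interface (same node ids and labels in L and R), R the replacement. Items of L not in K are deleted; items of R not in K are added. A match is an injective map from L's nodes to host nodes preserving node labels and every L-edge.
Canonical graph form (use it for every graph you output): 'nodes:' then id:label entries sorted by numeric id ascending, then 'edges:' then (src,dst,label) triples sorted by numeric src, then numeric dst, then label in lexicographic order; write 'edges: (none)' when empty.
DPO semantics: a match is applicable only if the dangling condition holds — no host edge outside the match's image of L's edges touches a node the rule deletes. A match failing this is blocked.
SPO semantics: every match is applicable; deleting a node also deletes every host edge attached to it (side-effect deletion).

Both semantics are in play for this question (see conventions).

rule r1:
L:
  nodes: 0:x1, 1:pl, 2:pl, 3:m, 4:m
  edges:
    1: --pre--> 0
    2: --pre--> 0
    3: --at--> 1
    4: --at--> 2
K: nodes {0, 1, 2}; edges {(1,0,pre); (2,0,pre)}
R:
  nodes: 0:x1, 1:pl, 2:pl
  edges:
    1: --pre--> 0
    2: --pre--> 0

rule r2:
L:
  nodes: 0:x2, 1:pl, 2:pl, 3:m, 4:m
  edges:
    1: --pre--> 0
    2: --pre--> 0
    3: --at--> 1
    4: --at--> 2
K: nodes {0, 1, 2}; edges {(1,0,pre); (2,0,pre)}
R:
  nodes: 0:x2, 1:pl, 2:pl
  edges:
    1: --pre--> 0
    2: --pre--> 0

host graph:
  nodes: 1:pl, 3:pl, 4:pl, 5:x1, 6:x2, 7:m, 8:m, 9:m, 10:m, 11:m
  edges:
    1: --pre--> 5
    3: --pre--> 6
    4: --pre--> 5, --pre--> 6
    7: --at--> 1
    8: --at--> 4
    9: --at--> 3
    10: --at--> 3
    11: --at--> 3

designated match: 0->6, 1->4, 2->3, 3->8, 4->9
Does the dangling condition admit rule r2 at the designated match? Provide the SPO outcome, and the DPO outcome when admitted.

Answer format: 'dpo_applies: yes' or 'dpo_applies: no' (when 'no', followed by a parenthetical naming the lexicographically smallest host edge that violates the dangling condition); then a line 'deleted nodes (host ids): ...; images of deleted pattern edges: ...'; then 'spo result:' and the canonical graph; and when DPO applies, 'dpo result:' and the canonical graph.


dpo_applies: yes
deleted nodes (host ids): 8, 9; images of deleted pattern edges: (8,4,at); (9,3,at)
spo result:
nodes: 1:pl, 3:pl, 4:pl, 5:x1, 6:x2, 7:m, 10:m, 11:m
edges: (1,5,pre); (3,6,pre); (4,5,pre); (4,6,pre); (7,1,at); (10,3,at); (11,3,at)
dpo result:
nodes: 1:pl, 3:pl, 4:pl, 5:x1, 6:x2, 7:m, 10:m, 11:m
edges: (1,5,pre); (3,6,pre); (4,5,pre); (4,6,pre); (7,1,at); (10,3,at); (11,3,at)


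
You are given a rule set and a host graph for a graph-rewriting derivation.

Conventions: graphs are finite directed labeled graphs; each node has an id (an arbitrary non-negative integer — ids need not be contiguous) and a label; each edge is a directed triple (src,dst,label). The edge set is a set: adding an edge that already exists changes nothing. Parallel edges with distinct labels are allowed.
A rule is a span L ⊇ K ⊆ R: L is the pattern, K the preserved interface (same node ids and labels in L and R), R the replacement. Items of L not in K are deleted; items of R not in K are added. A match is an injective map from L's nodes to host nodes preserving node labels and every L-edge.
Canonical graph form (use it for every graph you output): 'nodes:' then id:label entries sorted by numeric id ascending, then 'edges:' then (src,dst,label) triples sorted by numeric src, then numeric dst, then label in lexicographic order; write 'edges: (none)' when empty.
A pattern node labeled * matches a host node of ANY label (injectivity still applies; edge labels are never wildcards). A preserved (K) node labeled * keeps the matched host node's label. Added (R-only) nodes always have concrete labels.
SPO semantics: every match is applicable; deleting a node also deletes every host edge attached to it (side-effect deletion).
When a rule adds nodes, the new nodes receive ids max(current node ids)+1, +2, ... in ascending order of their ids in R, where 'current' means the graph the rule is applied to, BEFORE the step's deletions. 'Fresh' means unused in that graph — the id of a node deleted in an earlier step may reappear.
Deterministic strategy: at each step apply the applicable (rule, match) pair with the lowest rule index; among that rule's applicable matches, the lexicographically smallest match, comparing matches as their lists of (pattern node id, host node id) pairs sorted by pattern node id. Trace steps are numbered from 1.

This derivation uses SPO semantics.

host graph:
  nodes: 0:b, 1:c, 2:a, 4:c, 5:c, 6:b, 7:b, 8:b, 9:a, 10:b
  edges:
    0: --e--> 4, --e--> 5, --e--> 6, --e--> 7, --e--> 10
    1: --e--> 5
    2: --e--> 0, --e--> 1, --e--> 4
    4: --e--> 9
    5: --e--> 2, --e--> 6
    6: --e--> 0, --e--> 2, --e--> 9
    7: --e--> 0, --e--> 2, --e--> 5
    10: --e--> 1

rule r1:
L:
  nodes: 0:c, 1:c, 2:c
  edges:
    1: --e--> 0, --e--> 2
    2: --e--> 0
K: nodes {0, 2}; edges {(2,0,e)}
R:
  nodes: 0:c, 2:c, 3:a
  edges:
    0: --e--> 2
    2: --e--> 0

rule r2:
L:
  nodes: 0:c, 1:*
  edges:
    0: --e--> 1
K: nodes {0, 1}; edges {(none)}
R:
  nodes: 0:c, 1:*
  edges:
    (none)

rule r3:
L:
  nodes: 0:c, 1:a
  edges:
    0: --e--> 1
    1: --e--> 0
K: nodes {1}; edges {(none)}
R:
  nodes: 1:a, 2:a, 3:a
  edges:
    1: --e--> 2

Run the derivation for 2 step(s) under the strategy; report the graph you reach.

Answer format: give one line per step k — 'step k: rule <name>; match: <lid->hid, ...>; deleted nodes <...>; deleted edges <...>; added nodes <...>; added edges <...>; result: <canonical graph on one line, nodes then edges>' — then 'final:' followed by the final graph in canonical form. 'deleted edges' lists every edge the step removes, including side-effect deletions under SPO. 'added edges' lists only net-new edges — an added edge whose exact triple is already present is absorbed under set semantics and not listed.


step 1: rule r2; match: 0->1, 1->5; deleted nodes (none); deleted edges (1,5,e); added nodes (none); added edges (none); result: nodes: 0:b, 1:c, 2:a, 4:c, 5:c, 6:b, 7:b, 8:b, 9:a, 10:b edges: (0,4,e); (0,5,e); (0,6,e); (0,7,e); (0,10,e); (2,0,e); (2,1,e); (2,4,e); (4,9,e); (5,2,e); (5,6,e); (6,0,e); (6,2,e); (6,9,e); (7,0,e); (7,2,e); (7,5,e); (10,1,e)
step 2: rule r2; match: 0->4, 1->9; deleted nodes (none); deleted edges (4,9,e); added nodes (none); added edges (none); result: nodes: 0:b, 1:c, 2:a, 4:c, 5:c, 6:b, 7:b, 8:b, 9:a, 10:b edges: (0,4,e); (0,5,e); (0,6,e); (0,7,e); (0,10,e); (2,0,e); (2,1,e); (2,4,e); (5,2,e); (5,6,e); (6,0,e); (6,2,e); (6,9,e); (7,0,e); (7,2,e); (7,5,e); (10,1,e)
final:
nodes: 0:b, 1:c, 2:a, 4:c, 5:c, 6:b, 7:b, 8:b, 9:a, 10:b
edges: (0,4,e); (0,5,e); (0,6,e); (0,7,e); (0,10,e); (2,0,e); (2,1,e); (2,4,e); (5,2,e); (5,6,e); (6,0,e); (6,2,e); (6,9,e); (7,0,e); (7,2,e); (7,5,e); (10,1,e)


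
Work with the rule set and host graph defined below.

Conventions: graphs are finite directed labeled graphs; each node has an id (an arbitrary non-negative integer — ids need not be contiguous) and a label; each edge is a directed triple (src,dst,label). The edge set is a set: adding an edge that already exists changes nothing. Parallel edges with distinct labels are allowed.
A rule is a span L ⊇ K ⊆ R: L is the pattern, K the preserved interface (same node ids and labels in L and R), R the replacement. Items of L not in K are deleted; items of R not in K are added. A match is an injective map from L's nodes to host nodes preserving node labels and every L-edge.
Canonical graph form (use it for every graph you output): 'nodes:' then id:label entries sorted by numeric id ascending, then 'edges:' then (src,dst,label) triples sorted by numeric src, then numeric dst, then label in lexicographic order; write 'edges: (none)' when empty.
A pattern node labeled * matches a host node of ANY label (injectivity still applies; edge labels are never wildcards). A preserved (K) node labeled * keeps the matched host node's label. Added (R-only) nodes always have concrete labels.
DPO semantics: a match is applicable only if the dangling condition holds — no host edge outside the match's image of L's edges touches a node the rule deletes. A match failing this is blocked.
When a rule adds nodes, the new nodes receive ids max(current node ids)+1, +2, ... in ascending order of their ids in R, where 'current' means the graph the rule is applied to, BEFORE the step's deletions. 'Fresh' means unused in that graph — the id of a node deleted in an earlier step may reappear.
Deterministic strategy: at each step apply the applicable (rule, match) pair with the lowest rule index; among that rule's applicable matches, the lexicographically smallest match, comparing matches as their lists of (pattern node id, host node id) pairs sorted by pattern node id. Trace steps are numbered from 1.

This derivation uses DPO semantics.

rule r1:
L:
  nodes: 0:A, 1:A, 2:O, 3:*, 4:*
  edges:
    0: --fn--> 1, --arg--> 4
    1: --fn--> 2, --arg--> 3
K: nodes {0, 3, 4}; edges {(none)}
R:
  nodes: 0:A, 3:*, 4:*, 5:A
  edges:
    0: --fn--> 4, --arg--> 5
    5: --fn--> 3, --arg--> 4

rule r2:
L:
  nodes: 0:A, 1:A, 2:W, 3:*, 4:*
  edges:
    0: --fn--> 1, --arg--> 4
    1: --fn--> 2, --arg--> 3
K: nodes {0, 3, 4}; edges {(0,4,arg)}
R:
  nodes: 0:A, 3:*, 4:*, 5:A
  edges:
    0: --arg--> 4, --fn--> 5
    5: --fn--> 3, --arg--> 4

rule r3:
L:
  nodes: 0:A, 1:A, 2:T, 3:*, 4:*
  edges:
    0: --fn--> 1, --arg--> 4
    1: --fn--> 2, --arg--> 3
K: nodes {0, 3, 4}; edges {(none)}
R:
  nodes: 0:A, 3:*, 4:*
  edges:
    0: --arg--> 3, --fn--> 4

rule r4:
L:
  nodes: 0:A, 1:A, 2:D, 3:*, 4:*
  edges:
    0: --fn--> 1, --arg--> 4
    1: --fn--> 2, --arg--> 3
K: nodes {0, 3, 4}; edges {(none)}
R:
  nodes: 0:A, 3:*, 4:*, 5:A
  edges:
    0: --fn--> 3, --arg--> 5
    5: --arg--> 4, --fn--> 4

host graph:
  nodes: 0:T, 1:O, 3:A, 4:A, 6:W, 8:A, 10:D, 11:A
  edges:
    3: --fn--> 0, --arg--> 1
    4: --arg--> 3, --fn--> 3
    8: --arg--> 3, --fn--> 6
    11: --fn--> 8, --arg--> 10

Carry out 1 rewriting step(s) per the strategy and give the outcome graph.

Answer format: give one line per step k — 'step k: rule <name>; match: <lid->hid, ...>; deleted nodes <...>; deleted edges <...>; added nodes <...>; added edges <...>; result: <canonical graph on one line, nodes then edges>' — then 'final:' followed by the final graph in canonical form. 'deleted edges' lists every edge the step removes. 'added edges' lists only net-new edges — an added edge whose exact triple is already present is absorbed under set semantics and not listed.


step 1: rule r2; match: 0->11, 1->8, 2->6, 3->3, 4->10; deleted nodes 6, 8; deleted edges (8,3,arg); (8,6,fn); (11,8,fn); added nodes 12; added edges (11,12,fn); (12,3,fn); (12,10,arg); result: nodes: 0:T, 1:O, 3:A, 4:A, 10:D, 11:A, 12:A edges: (3,0,fn); (3,1,arg); (4,3,arg); (4,3,fn); (11,10,arg); (11,12,fn); (12,3,fn); (12,10,arg)
final:
nodes: 0:T, 1:O, 3:A, 4:A, 10:D, 11:A, 12:A
edges: (3,0,fn); (3,1,arg); (4,3,arg); (4,3,fn); (11,10,arg); (11,12,fn); (12,3,fn); (12,10,arg)


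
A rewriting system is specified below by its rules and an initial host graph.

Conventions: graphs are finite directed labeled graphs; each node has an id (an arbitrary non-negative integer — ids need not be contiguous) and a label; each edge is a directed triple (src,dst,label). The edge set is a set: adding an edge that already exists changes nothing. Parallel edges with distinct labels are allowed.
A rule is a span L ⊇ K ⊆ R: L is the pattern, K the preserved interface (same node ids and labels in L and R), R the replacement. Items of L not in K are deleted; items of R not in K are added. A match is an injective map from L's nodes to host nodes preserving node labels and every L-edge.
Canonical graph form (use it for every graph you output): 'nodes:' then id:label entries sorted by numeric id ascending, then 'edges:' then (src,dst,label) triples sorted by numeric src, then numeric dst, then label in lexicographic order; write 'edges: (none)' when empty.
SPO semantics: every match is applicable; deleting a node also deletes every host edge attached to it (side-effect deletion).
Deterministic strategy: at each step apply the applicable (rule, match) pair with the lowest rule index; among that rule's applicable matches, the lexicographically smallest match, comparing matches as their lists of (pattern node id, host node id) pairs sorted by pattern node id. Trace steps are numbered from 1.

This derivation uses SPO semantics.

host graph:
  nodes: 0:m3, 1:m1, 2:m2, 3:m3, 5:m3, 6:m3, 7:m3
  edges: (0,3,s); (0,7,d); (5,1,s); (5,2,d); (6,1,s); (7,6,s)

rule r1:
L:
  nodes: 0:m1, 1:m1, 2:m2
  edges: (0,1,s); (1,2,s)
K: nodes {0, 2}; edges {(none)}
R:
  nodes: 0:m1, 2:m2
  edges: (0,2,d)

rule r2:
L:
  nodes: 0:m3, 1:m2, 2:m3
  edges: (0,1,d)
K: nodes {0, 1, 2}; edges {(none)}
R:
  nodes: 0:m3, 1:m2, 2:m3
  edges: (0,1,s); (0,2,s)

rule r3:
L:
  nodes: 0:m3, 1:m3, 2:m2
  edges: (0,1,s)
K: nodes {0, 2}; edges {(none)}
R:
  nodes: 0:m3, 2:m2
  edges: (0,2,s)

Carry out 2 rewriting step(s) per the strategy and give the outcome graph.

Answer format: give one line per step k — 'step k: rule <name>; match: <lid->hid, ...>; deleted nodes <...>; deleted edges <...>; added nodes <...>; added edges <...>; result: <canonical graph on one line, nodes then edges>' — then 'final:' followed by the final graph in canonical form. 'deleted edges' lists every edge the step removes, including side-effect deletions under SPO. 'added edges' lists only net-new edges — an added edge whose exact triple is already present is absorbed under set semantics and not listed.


step 1: rule r2; match: 0->5, 1->2, 2->0; deleted nodes (none); deleted edges (5,2,d); added nodes (none); added edges (5,0,s); (5,2,s); result: nodes: 0:m3, 1:m1, 2:m2, 3:m3, 5:m3, 6:m3, 7:m3 edges: (0,3,s); (0,7,d); (5,0,s); (5,1,s); (5,2,s); (6,1,s); (7,6,s)
step 2: rule r3; match: 0->0, 1->3, 2->2; deleted nodes 3; deleted edges (0,3,s); added nodes (none); added edges (0,2,s); result: nodes: 0:m3, 1:m1, 2:m2, 5:m3, 6:m3, 7:m3 edges: (0,2,s); (0,7,d); (5,0,s); (5,1,s); (5,2,s); (6,1,s); (7,6,s)
final:
nodes: 0:m3, 1:m1, 2:m2, 5:m3, 6:m3, 7:m3
edges: (0,2,s); (0,7,d); (5,0,s); (5,1,s); (5,2,s); (6,1,s); (7,6,s)


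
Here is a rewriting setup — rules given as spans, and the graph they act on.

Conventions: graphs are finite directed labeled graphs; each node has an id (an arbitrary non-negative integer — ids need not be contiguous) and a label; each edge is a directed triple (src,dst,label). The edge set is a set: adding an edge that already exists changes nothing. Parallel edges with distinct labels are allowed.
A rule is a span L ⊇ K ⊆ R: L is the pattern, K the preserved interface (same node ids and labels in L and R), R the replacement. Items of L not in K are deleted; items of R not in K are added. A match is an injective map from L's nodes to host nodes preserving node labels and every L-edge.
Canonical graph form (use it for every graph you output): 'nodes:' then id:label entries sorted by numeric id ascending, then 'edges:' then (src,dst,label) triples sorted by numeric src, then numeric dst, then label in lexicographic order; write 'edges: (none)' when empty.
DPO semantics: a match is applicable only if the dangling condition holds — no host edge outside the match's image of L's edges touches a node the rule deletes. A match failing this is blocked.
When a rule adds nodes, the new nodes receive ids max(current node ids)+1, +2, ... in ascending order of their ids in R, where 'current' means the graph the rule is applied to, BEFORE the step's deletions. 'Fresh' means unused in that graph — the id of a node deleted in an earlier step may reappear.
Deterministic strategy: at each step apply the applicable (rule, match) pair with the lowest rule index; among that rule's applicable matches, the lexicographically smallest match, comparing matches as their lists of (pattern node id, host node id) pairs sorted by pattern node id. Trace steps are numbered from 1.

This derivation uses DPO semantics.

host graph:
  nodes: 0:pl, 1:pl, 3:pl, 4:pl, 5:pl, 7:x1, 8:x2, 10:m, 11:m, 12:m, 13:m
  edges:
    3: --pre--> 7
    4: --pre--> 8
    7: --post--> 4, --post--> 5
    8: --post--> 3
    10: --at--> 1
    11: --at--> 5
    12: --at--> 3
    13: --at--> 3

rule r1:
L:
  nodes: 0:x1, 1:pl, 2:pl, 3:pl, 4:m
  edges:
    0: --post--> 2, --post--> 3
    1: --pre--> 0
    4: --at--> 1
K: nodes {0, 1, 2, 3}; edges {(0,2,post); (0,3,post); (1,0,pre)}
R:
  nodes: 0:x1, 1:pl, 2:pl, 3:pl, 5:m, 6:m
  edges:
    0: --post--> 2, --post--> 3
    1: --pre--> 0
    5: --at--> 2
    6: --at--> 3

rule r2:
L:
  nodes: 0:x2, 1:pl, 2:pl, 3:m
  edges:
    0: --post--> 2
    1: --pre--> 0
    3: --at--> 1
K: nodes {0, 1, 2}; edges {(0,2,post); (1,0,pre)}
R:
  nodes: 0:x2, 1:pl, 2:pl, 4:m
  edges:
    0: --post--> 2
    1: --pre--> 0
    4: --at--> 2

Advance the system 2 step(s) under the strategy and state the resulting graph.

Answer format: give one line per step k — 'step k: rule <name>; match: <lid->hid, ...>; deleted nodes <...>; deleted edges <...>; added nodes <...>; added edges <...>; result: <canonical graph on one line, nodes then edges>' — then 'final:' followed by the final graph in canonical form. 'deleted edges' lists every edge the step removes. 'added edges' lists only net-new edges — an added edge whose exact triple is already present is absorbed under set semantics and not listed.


step 1: rule r1; match: 0->7, 1->3, 2->4, 3->5, 4->12; deleted nodes 12; deleted edges (12,3,at); added nodes 14, 15; added edges (14,4,at); (15,5,at); result: nodes: 0:pl, 1:pl, 3:pl, 4:pl, 5:pl, 7:x1, 8:x2, 10:m, 11:m, 13:m, 14:m, 15:m edges: (3,7,pre); (4,8,pre); (7,4,post); (7,5,post); (8,3,post); (10,1,at); (11,5,at); (13,3,at); (14,4,at); (15,5,at)
step 2: rule r1; match: 0->7, 1->3, 2->4, 3->5, 4->13; deleted nodes 13; deleted edges (13,3,at); added nodes 16, 17; added edges (16,4,at); (17,5,at); result: nodes: 0:pl, 1:pl, 3:pl, 4:pl, 5:pl, 7:x1, 8:x2, 10:m, 11:m, 14:m, 15:m, 16:m, 17:m edges: (3,7,pre); (4,8,pre); (7,4,post); (7,5,post); (8,3,post); (10,1,at); (11,5,at); (14,4,at); (15,5,at); (16,4,at); (17,5,at)
final:
nodes: 0:pl, 1:pl, 3:pl, 4:pl, 5:pl, 7:x1, 8:x2, 10:m, 11:m, 14:m, 15:m, 16:m, 17:m
edges: (3,7,pre); (4,8,pre); (7,4,post); (7,5,post); (8,3,post); (10,1,at); (11,5,at); (14,4,at); (15,5,at); (16,4,at); (17,5,at)


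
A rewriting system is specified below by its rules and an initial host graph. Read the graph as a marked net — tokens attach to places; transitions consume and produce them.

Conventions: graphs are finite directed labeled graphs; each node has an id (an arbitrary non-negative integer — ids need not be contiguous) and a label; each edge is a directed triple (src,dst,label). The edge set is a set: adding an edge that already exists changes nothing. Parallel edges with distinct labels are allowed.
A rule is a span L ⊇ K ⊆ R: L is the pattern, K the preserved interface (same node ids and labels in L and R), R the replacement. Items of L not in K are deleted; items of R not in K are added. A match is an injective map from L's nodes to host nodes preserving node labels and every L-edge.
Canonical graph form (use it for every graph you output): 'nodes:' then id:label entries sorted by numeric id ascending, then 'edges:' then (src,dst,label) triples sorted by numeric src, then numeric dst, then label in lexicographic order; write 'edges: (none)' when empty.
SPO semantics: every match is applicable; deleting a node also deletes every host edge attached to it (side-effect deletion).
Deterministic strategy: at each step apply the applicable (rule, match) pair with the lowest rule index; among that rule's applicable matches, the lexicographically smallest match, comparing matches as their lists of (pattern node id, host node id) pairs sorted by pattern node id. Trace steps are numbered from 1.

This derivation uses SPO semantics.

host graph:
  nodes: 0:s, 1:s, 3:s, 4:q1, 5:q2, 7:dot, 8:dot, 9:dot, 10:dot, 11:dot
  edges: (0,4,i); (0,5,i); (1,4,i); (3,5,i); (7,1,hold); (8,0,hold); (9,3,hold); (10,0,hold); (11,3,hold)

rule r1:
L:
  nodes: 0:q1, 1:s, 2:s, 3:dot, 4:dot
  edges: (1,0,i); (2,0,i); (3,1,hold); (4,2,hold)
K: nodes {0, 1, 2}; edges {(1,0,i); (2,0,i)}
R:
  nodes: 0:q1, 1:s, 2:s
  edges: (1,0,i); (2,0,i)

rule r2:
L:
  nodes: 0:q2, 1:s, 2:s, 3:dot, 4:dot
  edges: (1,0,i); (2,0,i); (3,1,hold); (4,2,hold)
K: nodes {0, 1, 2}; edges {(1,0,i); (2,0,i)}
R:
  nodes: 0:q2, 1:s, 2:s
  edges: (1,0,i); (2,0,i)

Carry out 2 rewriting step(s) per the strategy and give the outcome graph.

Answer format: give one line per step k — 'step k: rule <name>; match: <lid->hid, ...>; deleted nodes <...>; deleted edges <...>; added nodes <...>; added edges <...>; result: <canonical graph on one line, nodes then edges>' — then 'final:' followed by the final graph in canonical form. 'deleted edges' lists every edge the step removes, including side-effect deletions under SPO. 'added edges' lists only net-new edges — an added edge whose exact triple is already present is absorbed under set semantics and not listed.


step 1: rule r1; match: 0->4, 1->0, 2->1, 3->8, 4->7; deleted nodes 7, 8; deleted edges (7,1,hold); (8,0,hold); added nodes (none); added edges (none); result: nodes: 0:s, 1:s, 3:s, 4:q1, 5:q2, 9:dot, 10:dot, 11:dot edges: (0,4,i); (0,5,i); (1,4,i); (3,5,i); (9,3,hold); (10,0,hold); (11,3,hold)
step 2: rule r2; match: 0->5, 1->0, 2->3, 3->10, 4->9; deleted nodes 9, 10; deleted edges (9,3,hold); (10,0,hold); added nodes (none); added edges (none); result: nodes: 0:s, 1:s, 3:s, 4:q1, 5:q2, 11:dot edges: (0,4,i); (0,5,i); (1,4,i); (3,5,i); (11,3,hold)
final:
nodes: 0:s, 1:s, 3:s, 4:q1, 5:q2, 11:dot
edges: (0,4,i); (0,5,i); (1,4,i); (3,5,i); (11,3,hold)


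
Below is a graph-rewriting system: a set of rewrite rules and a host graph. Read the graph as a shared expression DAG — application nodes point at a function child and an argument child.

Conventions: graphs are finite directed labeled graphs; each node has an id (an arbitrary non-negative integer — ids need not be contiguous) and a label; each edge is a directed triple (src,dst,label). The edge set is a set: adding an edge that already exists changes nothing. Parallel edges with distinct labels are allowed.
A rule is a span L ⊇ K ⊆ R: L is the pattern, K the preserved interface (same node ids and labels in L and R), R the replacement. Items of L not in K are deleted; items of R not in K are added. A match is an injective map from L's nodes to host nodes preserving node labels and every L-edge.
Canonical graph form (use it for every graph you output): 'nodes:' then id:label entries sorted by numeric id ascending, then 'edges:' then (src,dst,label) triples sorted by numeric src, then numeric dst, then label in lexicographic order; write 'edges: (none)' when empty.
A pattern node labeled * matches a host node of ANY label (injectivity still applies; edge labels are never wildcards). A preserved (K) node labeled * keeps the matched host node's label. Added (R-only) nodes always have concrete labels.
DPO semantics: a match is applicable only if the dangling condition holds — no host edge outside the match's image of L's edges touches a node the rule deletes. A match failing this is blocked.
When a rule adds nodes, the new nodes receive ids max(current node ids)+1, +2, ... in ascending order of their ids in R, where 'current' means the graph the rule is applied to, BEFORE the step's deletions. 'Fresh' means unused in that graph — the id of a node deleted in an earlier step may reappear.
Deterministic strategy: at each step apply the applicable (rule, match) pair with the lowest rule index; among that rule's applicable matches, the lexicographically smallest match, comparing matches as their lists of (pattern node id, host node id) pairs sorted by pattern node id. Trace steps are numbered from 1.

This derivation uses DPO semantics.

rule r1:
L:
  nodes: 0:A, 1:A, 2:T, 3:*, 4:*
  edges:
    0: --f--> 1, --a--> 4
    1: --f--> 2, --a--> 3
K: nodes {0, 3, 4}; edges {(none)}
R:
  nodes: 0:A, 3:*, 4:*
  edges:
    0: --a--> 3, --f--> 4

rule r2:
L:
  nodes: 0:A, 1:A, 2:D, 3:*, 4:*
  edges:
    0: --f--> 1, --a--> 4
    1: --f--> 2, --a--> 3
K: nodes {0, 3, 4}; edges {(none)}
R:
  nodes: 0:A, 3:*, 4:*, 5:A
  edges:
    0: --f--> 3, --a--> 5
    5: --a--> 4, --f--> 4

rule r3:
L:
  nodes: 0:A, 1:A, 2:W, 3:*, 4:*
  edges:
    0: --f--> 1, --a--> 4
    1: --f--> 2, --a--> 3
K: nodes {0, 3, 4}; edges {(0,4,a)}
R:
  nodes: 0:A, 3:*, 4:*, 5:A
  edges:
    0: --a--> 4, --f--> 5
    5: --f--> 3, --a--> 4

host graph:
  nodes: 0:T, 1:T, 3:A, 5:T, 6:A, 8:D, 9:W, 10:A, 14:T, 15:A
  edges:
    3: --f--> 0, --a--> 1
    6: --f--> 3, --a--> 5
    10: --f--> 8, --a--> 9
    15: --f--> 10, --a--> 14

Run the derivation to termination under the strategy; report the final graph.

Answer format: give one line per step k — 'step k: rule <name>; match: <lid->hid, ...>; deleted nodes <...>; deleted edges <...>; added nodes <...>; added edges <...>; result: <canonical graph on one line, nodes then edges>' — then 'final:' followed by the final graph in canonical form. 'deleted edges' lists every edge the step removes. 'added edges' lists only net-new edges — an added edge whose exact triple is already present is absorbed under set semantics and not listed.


step 1: rule r1; match: 0->6, 1->3, 2->0, 3->1, 4->5; deleted nodes 0, 3; deleted edges (3,0,f); (3,1,a); (6,3,f); (6,5,a); added nodes (none); added edges (6,1,a); (6,5,f); result: nodes: 1:T, 5:T, 6:A, 8:D, 9:W, 10:A, 14:T, 15:A edges: (6,1,a); (6,5,f); (10,8,f); (10,9,a); (15,10,f); (15,14,a)
step 2: rule r2; match: 0->15, 1->10, 2->8, 3->9, 4->14; deleted nodes 8, 10; deleted edges (10,8,f); (10,9,a); (15,10,f); (15,14,a); added nodes 16; added edges (15,9,f); (15,16,a); (16,14,a); (16,14,f); result: nodes: 1:T, 5:T, 6:A, 9:W, 14:T, 15:A, 16:A edges: (6,1,a); (6,5,f); (15,9,f); (15,16,a); (16,14,a); (16,14,f)
final:
nodes: 1:T, 5:T, 6:A, 9:W, 14:T, 15:A, 16:A
edges: (6,1,a); (6,5,f); (15,9,f); (15,16,a); (16,14,a); (16,14,f)
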